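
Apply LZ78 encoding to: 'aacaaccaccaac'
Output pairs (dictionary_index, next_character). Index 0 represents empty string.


LZ78 encoding steps:
Dictionary: {0: ''}
Step 1: w='' (idx 0), next='a' -> output (0, 'a'), add 'a' as idx 1
Step 2: w='a' (idx 1), next='c' -> output (1, 'c'), add 'ac' as idx 2
Step 3: w='a' (idx 1), next='a' -> output (1, 'a'), add 'aa' as idx 3
Step 4: w='' (idx 0), next='c' -> output (0, 'c'), add 'c' as idx 4
Step 5: w='c' (idx 4), next='a' -> output (4, 'a'), add 'ca' as idx 5
Step 6: w='c' (idx 4), next='c' -> output (4, 'c'), add 'cc' as idx 6
Step 7: w='aa' (idx 3), next='c' -> output (3, 'c'), add 'aac' as idx 7


Encoded: [(0, 'a'), (1, 'c'), (1, 'a'), (0, 'c'), (4, 'a'), (4, 'c'), (3, 'c')]


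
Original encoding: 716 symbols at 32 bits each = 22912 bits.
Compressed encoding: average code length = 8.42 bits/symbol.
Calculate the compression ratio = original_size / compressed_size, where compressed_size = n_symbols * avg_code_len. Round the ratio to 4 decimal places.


original_size = n_symbols * orig_bits = 716 * 32 = 22912 bits
compressed_size = n_symbols * avg_code_len = 716 * 8.42 = 6028.72 bits
ratio = original_size / compressed_size = 22912 / 6028.72 = 3.8005

Compression ratio = 3.8005


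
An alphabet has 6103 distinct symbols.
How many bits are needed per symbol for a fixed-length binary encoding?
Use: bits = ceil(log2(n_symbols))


log2(6103) = 12.5753
Bracket: 2^12 = 4096 < 6103 <= 2^13 = 8192
So ceil(log2(6103)) = 13

bits = ceil(log2(6103)) = ceil(12.5753) = 13 bits


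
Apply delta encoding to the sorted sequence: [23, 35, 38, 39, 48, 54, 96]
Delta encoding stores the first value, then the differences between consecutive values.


First value: 23
Deltas:
  35 - 23 = 12
  38 - 35 = 3
  39 - 38 = 1
  48 - 39 = 9
  54 - 48 = 6
  96 - 54 = 42


Delta encoded: [23, 12, 3, 1, 9, 6, 42]


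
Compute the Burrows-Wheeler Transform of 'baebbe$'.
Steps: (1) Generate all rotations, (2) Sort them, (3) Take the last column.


Rotations (sorted):
  0: $baebbe -> last char: e
  1: aebbe$b -> last char: b
  2: baebbe$ -> last char: $
  3: bbe$bae -> last char: e
  4: be$baeb -> last char: b
  5: e$baebb -> last char: b
  6: ebbe$ba -> last char: a


BWT = eb$ebba


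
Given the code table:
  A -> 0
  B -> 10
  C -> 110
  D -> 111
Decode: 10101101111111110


Decoding:
10 -> B
10 -> B
110 -> C
111 -> D
111 -> D
111 -> D
0 -> A


Result: BBCDDDA


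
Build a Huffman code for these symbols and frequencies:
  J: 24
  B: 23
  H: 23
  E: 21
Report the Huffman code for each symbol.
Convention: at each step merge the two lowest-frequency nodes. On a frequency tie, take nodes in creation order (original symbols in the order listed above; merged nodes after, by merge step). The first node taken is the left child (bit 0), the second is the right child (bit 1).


Huffman tree construction:
Step 1: Merge E(21) + B(23) = 44
Step 2: Merge H(23) + J(24) = 47
Step 3: Merge (E+B)(44) + (H+J)(47) = 91
Read each symbol's code off the tree from the root (left child = 0, right child = 1).

Codes:
  J: 11 (length 2)
  B: 01 (length 2)
  H: 10 (length 2)
  E: 00 (length 2)
Average code length: 182/91 = 2.0000 bits/symbol


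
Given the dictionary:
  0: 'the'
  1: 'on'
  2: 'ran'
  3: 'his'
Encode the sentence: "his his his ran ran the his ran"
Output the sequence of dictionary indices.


Look up each word in the dictionary:
  'his' -> 3
  'his' -> 3
  'his' -> 3
  'ran' -> 2
  'ran' -> 2
  'the' -> 0
  'his' -> 3
  'ran' -> 2

Encoded: [3, 3, 3, 2, 2, 0, 3, 2]


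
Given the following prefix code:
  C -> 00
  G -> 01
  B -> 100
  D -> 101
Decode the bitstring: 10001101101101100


Decoding step by step:
Bits 100 -> B
Bits 01 -> G
Bits 101 -> D
Bits 101 -> D
Bits 101 -> D
Bits 100 -> B


Decoded message: BGDDDB


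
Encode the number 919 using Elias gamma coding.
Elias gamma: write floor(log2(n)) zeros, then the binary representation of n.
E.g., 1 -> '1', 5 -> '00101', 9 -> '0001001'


num_bits = floor(log2(919)) + 1 = 10
leading_zeros = num_bits - 1 = 9
binary(919) = 1110010111

Elias gamma(919) = '000000000' + '1110010111' = 0000000001110010111 (19 bits)


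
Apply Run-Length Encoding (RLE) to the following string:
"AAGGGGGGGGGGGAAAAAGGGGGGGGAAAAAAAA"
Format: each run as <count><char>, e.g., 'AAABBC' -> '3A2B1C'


Scanning runs left to right:
  i=0: run of 'A' x 2 -> '2A'
  i=2: run of 'G' x 11 -> '11G'
  i=13: run of 'A' x 5 -> '5A'
  i=18: run of 'G' x 8 -> '8G'
  i=26: run of 'A' x 8 -> '8A'

RLE = 2A11G5A8G8A


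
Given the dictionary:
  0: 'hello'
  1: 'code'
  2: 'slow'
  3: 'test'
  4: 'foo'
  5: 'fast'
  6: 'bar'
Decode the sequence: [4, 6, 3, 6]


Look up each index in the dictionary:
  4 -> 'foo'
  6 -> 'bar'
  3 -> 'test'
  6 -> 'bar'

Decoded: "foo bar test bar"


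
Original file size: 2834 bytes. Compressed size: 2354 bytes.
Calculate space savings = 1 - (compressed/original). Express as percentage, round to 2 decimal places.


ratio = compressed/original = 2354/2834 = 0.830628
savings = 1 - ratio = 1 - 0.830628 = 0.169372
as a percentage: 0.169372 * 100 = 16.94%

Space savings = 1 - 2354/2834 = 16.94%


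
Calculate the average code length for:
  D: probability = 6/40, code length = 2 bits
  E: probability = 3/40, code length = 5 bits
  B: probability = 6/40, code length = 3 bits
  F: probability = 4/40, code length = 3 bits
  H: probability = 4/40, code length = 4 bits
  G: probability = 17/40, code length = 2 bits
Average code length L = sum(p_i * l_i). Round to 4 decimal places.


Weighted contributions p_i * l_i:
  D: (6/40) * 2 = 12/40
  E: (3/40) * 5 = 15/40
  B: (6/40) * 3 = 18/40
  F: (4/40) * 3 = 12/40
  H: (4/40) * 4 = 16/40
  G: (17/40) * 2 = 34/40
Sum = (12 + 15 + 18 + 12 + 16 + 34)/40 = 107/40

L = 107/40 = 2.6750 bits/symbol


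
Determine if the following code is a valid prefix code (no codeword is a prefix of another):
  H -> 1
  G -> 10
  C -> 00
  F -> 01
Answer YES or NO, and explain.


Checking each pair (does one codeword prefix another?):
  H='1' vs G='10': prefix -- VIOLATION

NO -- this is NOT a valid prefix code. H (1) is a prefix of G (10).


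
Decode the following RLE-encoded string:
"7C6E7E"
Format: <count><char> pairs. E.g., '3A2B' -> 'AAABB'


Expanding each <count><char> pair:
  7C -> 'CCCCCCC'
  6E -> 'EEEEEE'
  7E -> 'EEEEEEE'

Decoded = CCCCCCCEEEEEEEEEEEEE


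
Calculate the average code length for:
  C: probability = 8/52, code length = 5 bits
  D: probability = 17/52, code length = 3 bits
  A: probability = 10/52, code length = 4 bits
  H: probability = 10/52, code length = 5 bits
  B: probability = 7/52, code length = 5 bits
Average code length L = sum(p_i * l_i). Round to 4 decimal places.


Weighted contributions p_i * l_i:
  C: (8/52) * 5 = 40/52
  D: (17/52) * 3 = 51/52
  A: (10/52) * 4 = 40/52
  H: (10/52) * 5 = 50/52
  B: (7/52) * 5 = 35/52
Sum = (40 + 51 + 40 + 50 + 35)/52 = 216/52

L = 216/52 = 4.1538 bits/symbol


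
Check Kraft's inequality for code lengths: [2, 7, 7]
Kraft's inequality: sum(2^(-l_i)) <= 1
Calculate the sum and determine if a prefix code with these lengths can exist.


Sum = 2^(-2) + 2^(-7) + 2^(-7)
    = 0.25 + 0.0078125 + 0.0078125
    = 34/128 = 0.265625
Since 0.265625 <= 1, Kraft's inequality IS satisfied.
A prefix code with these lengths CAN exist.

Kraft sum = 0.265625. Satisfied.


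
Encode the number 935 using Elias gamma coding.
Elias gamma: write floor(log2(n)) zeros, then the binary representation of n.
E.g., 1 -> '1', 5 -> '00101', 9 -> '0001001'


num_bits = floor(log2(935)) + 1 = 10
leading_zeros = num_bits - 1 = 9
binary(935) = 1110100111

Elias gamma(935) = '000000000' + '1110100111' = 0000000001110100111 (19 bits)


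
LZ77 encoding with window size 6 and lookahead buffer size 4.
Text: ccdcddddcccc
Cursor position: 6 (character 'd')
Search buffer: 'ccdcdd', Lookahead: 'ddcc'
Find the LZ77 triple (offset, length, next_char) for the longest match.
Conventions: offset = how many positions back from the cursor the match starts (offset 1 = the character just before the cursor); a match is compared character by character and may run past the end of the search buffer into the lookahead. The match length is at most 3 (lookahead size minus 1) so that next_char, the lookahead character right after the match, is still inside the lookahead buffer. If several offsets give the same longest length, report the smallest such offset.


Try each offset into the search buffer:
  offset=1 (pos 5, char 'd'): match length 2
  offset=2 (pos 4, char 'd'): match length 2
  offset=3 (pos 3, char 'c'): match length 0
  offset=4 (pos 2, char 'd'): match length 1
  offset=5 (pos 1, char 'c'): match length 0
  offset=6 (pos 0, char 'c'): match length 0
Longest match has length 2, found at offsets 1, 2; take the smallest, offset 1.
next_char = character at position 6 + 2 = 8 -> 'c'

Best match: offset=1, length=2 (matching 'dd' starting at position 5)
LZ77 triple: (1, 2, 'c')


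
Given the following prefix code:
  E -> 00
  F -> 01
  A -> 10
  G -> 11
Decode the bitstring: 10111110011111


Decoding step by step:
Bits 10 -> A
Bits 11 -> G
Bits 11 -> G
Bits 10 -> A
Bits 01 -> F
Bits 11 -> G
Bits 11 -> G


Decoded message: AGGAFGG


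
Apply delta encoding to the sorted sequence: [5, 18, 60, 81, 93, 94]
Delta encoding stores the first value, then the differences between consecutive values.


First value: 5
Deltas:
  18 - 5 = 13
  60 - 18 = 42
  81 - 60 = 21
  93 - 81 = 12
  94 - 93 = 1


Delta encoded: [5, 13, 42, 21, 12, 1]


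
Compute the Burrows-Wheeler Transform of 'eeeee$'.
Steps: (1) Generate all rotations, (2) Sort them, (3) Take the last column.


Rotations (sorted):
  0: $eeeee -> last char: e
  1: e$eeee -> last char: e
  2: ee$eee -> last char: e
  3: eee$ee -> last char: e
  4: eeee$e -> last char: e
  5: eeeee$ -> last char: $


BWT = eeeee$


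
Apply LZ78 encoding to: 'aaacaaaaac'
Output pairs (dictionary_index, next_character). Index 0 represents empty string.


LZ78 encoding steps:
Dictionary: {0: ''}
Step 1: w='' (idx 0), next='a' -> output (0, 'a'), add 'a' as idx 1
Step 2: w='a' (idx 1), next='a' -> output (1, 'a'), add 'aa' as idx 2
Step 3: w='' (idx 0), next='c' -> output (0, 'c'), add 'c' as idx 3
Step 4: w='aa' (idx 2), next='a' -> output (2, 'a'), add 'aaa' as idx 4
Step 5: w='aa' (idx 2), next='c' -> output (2, 'c'), add 'aac' as idx 5


Encoded: [(0, 'a'), (1, 'a'), (0, 'c'), (2, 'a'), (2, 'c')]


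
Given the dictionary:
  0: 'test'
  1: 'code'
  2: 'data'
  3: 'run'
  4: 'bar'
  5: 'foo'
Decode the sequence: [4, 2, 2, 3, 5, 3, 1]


Look up each index in the dictionary:
  4 -> 'bar'
  2 -> 'data'
  2 -> 'data'
  3 -> 'run'
  5 -> 'foo'
  3 -> 'run'
  1 -> 'code'

Decoded: "bar data data run foo run code"


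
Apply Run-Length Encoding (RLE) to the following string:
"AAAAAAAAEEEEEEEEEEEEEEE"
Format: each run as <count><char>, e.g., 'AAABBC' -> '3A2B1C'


Scanning runs left to right:
  i=0: run of 'A' x 8 -> '8A'
  i=8: run of 'E' x 15 -> '15E'

RLE = 8A15E


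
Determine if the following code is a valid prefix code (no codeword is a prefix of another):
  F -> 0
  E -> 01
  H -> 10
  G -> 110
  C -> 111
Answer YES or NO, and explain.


Checking each pair (does one codeword prefix another?):
  F='0' vs E='01': prefix -- VIOLATION

NO -- this is NOT a valid prefix code. F (0) is a prefix of E (01).


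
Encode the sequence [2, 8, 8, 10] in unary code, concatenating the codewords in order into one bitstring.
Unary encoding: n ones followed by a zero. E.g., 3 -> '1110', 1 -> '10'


Encode each number as n ones followed by a terminating 0:
  2 -> 110 (3 bits)
  8 -> 111111110 (9 bits)
  8 -> 111111110 (9 bits)
  10 -> 11111111110 (11 bits)
Total length = 3 + 9 + 9 + 11 = 32 bits.

Unary([2, 8, 8, 10]) = 11011111111011111111011111111110 (32 bits)


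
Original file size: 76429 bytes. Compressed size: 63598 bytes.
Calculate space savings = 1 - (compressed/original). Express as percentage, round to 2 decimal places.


ratio = compressed/original = 63598/76429 = 0.832119
savings = 1 - ratio = 1 - 0.832119 = 0.167881
as a percentage: 0.167881 * 100 = 16.79%

Space savings = 1 - 63598/76429 = 16.79%


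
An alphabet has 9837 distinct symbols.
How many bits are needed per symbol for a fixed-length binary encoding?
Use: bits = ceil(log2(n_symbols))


log2(9837) = 13.264
Bracket: 2^13 = 8192 < 9837 <= 2^14 = 16384
So ceil(log2(9837)) = 14

bits = ceil(log2(9837)) = ceil(13.264) = 14 bits


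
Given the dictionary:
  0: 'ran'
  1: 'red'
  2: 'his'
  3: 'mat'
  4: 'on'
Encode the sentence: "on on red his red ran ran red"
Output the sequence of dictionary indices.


Look up each word in the dictionary:
  'on' -> 4
  'on' -> 4
  'red' -> 1
  'his' -> 2
  'red' -> 1
  'ran' -> 0
  'ran' -> 0
  'red' -> 1

Encoded: [4, 4, 1, 2, 1, 0, 0, 1]


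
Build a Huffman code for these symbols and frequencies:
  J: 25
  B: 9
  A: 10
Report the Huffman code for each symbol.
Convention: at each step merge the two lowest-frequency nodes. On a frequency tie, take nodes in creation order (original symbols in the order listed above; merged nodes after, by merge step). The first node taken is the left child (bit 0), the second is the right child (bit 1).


Huffman tree construction:
Step 1: Merge B(9) + A(10) = 19
Step 2: Merge (B+A)(19) + J(25) = 44
Read each symbol's code off the tree from the root (left child = 0, right child = 1).

Codes:
  J: 1 (length 1)
  B: 00 (length 2)
  A: 01 (length 2)
Average code length: 63/44 = 1.4318 bits/symbol


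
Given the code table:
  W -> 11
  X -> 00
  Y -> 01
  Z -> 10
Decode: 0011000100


Decoding:
00 -> X
11 -> W
00 -> X
01 -> Y
00 -> X


Result: XWXYX


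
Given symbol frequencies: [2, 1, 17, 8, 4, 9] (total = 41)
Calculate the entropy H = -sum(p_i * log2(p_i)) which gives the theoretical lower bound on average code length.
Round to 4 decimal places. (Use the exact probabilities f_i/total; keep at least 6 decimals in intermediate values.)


Per-symbol terms -p_i * log2(p_i) with p_i = f_i/41:
  p = 2/41 = 0.048780: log2(p) = -4.357552, -p*log2(p) = 0.212564
  p = 1/41 = 0.024390: log2(p) = -5.357552, -p*log2(p) = 0.130672
  p = 17/41 = 0.414634: log2(p) = -1.270089, -p*log2(p) = 0.526622
  p = 8/41 = 0.195122: log2(p) = -2.357552, -p*log2(p) = 0.460010
  p = 4/41 = 0.097561: log2(p) = -3.357552, -p*log2(p) = 0.327566
  p = 9/41 = 0.219512: log2(p) = -2.187627, -p*log2(p) = 0.480211
H = 0.212564 + 0.130672 + 0.526622 + 0.460010 + 0.327566 + 0.480211 = 2.137645

H = 2.1376 bits/symbol


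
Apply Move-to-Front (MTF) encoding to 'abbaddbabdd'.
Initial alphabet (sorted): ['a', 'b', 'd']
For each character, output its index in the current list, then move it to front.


MTF encoding:
'a': index 0 in ['a', 'b', 'd'] -> ['a', 'b', 'd']
'b': index 1 in ['a', 'b', 'd'] -> ['b', 'a', 'd']
'b': index 0 in ['b', 'a', 'd'] -> ['b', 'a', 'd']
'a': index 1 in ['b', 'a', 'd'] -> ['a', 'b', 'd']
'd': index 2 in ['a', 'b', 'd'] -> ['d', 'a', 'b']
'd': index 0 in ['d', 'a', 'b'] -> ['d', 'a', 'b']
'b': index 2 in ['d', 'a', 'b'] -> ['b', 'd', 'a']
'a': index 2 in ['b', 'd', 'a'] -> ['a', 'b', 'd']
'b': index 1 in ['a', 'b', 'd'] -> ['b', 'a', 'd']
'd': index 2 in ['b', 'a', 'd'] -> ['d', 'b', 'a']
'd': index 0 in ['d', 'b', 'a'] -> ['d', 'b', 'a']


Output: [0, 1, 0, 1, 2, 0, 2, 2, 1, 2, 0]


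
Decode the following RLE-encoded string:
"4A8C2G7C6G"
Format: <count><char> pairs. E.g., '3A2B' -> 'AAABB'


Expanding each <count><char> pair:
  4A -> 'AAAA'
  8C -> 'CCCCCCCC'
  2G -> 'GG'
  7C -> 'CCCCCCC'
  6G -> 'GGGGGG'

Decoded = AAAACCCCCCCCGGCCCCCCCGGGGGG


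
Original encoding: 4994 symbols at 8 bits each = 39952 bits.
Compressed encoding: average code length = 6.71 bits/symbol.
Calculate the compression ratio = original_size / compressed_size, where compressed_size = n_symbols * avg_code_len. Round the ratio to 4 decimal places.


original_size = n_symbols * orig_bits = 4994 * 8 = 39952 bits
compressed_size = n_symbols * avg_code_len = 4994 * 6.71 = 33509.74 bits
ratio = original_size / compressed_size = 39952 / 33509.74 = 1.1923

Compression ratio = 1.1923


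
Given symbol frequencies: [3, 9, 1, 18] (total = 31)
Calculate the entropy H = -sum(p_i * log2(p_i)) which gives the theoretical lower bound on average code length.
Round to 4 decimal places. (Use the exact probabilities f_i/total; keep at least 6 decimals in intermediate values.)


Per-symbol terms -p_i * log2(p_i) with p_i = f_i/31:
  p = 3/31 = 0.096774: log2(p) = -3.369234, -p*log2(p) = 0.326055
  p = 9/31 = 0.290323: log2(p) = -1.784271, -p*log2(p) = 0.518014
  p = 1/31 = 0.032258: log2(p) = -4.954196, -p*log2(p) = 0.159813
  p = 18/31 = 0.580645: log2(p) = -0.784271, -p*log2(p) = 0.455383
H = 0.326055 + 0.518014 + 0.159813 + 0.455383 = 1.459265

H = 1.4593 bits/symbol


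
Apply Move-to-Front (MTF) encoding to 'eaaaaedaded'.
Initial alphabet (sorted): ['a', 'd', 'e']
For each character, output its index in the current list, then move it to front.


MTF encoding:
'e': index 2 in ['a', 'd', 'e'] -> ['e', 'a', 'd']
'a': index 1 in ['e', 'a', 'd'] -> ['a', 'e', 'd']
'a': index 0 in ['a', 'e', 'd'] -> ['a', 'e', 'd']
'a': index 0 in ['a', 'e', 'd'] -> ['a', 'e', 'd']
'a': index 0 in ['a', 'e', 'd'] -> ['a', 'e', 'd']
'e': index 1 in ['a', 'e', 'd'] -> ['e', 'a', 'd']
'd': index 2 in ['e', 'a', 'd'] -> ['d', 'e', 'a']
'a': index 2 in ['d', 'e', 'a'] -> ['a', 'd', 'e']
'd': index 1 in ['a', 'd', 'e'] -> ['d', 'a', 'e']
'e': index 2 in ['d', 'a', 'e'] -> ['e', 'd', 'a']
'd': index 1 in ['e', 'd', 'a'] -> ['d', 'e', 'a']


Output: [2, 1, 0, 0, 0, 1, 2, 2, 1, 2, 1]


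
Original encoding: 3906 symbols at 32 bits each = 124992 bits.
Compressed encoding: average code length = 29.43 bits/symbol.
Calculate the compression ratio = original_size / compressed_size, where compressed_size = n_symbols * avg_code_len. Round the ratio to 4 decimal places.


original_size = n_symbols * orig_bits = 3906 * 32 = 124992 bits
compressed_size = n_symbols * avg_code_len = 3906 * 29.43 = 114953.58 bits
ratio = original_size / compressed_size = 124992 / 114953.58 = 1.0873

Compression ratio = 1.0873


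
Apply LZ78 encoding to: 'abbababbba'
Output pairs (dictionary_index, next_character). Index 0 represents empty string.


LZ78 encoding steps:
Dictionary: {0: ''}
Step 1: w='' (idx 0), next='a' -> output (0, 'a'), add 'a' as idx 1
Step 2: w='' (idx 0), next='b' -> output (0, 'b'), add 'b' as idx 2
Step 3: w='b' (idx 2), next='a' -> output (2, 'a'), add 'ba' as idx 3
Step 4: w='ba' (idx 3), next='b' -> output (3, 'b'), add 'bab' as idx 4
Step 5: w='b' (idx 2), next='b' -> output (2, 'b'), add 'bb' as idx 5
Step 6: w='a' (idx 1), end of input -> output (1, '')


Encoded: [(0, 'a'), (0, 'b'), (2, 'a'), (3, 'b'), (2, 'b'), (1, '')]


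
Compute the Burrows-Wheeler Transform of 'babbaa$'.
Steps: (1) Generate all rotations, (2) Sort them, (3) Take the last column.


Rotations (sorted):
  0: $babbaa -> last char: a
  1: a$babba -> last char: a
  2: aa$babb -> last char: b
  3: abbaa$b -> last char: b
  4: baa$bab -> last char: b
  5: babbaa$ -> last char: $
  6: bbaa$ba -> last char: a


BWT = aabbb$a


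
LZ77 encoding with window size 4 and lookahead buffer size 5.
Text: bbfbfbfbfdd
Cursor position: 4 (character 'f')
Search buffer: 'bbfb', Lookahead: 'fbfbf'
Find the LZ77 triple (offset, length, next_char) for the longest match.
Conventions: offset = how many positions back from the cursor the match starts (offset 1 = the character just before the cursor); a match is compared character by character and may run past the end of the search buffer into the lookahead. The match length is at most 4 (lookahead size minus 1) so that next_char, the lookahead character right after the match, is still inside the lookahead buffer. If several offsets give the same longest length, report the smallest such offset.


Try each offset into the search buffer:
  offset=1 (pos 3, char 'b'): match length 0
  offset=2 (pos 2, char 'f'): match length 4
  offset=3 (pos 1, char 'b'): match length 0
  offset=4 (pos 0, char 'b'): match length 0
Longest match has length 4 at offset 2.
next_char = character at position 4 + 4 = 8 -> 'f'

Best match: offset=2, length=4 (matching 'fbfb' starting at position 2)
LZ77 triple: (2, 4, 'f')


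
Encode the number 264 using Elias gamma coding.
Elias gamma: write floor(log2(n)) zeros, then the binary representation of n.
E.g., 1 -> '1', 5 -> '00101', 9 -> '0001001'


num_bits = floor(log2(264)) + 1 = 9
leading_zeros = num_bits - 1 = 8
binary(264) = 100001000

Elias gamma(264) = '00000000' + '100001000' = 00000000100001000 (17 bits)


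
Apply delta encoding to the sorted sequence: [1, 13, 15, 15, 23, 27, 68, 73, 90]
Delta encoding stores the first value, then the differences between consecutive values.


First value: 1
Deltas:
  13 - 1 = 12
  15 - 13 = 2
  15 - 15 = 0
  23 - 15 = 8
  27 - 23 = 4
  68 - 27 = 41
  73 - 68 = 5
  90 - 73 = 17


Delta encoded: [1, 12, 2, 0, 8, 4, 41, 5, 17]


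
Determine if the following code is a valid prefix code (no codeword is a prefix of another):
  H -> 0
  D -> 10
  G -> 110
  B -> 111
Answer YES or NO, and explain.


Checking each pair (does one codeword prefix another?):
  H='0' vs D='10': no prefix
  H='0' vs G='110': no prefix
  H='0' vs B='111': no prefix
  D='10' vs H='0': no prefix
  D='10' vs G='110': no prefix
  D='10' vs B='111': no prefix
  G='110' vs H='0': no prefix
  G='110' vs D='10': no prefix
  G='110' vs B='111': no prefix
  B='111' vs H='0': no prefix
  B='111' vs D='10': no prefix
  B='111' vs G='110': no prefix
No violation found over all pairs.

YES -- this is a valid prefix code. No codeword is a prefix of any other codeword.


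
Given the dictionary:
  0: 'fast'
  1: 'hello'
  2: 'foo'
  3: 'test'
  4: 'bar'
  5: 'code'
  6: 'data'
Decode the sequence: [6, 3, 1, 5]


Look up each index in the dictionary:
  6 -> 'data'
  3 -> 'test'
  1 -> 'hello'
  5 -> 'code'

Decoded: "data test hello code"


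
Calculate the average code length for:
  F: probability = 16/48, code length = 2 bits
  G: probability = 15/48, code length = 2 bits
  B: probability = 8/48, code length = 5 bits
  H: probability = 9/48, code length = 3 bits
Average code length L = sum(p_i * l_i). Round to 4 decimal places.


Weighted contributions p_i * l_i:
  F: (16/48) * 2 = 32/48
  G: (15/48) * 2 = 30/48
  B: (8/48) * 5 = 40/48
  H: (9/48) * 3 = 27/48
Sum = (32 + 30 + 40 + 27)/48 = 129/48

L = 129/48 = 2.6875 bits/symbol


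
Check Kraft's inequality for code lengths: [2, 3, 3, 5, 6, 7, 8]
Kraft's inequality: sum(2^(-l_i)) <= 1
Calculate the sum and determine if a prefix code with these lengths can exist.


Sum = 2^(-2) + 2^(-3) + 2^(-3) + 2^(-5) + 2^(-6) + 2^(-7) + 2^(-8)
    = 0.25 + 0.125 + 0.125 + 0.03125 + 0.015625 + 0.0078125 + 0.00390625
    = 143/256 = 0.55859375
Since 0.55859375 <= 1, Kraft's inequality IS satisfied.
A prefix code with these lengths CAN exist.

Kraft sum = 0.55859375. Satisfied.


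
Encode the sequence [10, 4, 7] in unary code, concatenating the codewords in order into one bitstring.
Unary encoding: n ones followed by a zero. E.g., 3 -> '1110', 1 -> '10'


Encode each number as n ones followed by a terminating 0:
  10 -> 11111111110 (11 bits)
  4 -> 11110 (5 bits)
  7 -> 11111110 (8 bits)
Total length = 11 + 5 + 8 = 24 bits.

Unary([10, 4, 7]) = 111111111101111011111110 (24 bits)


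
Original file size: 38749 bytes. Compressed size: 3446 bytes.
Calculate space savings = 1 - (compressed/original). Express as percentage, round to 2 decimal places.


ratio = compressed/original = 3446/38749 = 0.088931
savings = 1 - ratio = 1 - 0.088931 = 0.911069
as a percentage: 0.911069 * 100 = 91.11%

Space savings = 1 - 3446/38749 = 91.11%


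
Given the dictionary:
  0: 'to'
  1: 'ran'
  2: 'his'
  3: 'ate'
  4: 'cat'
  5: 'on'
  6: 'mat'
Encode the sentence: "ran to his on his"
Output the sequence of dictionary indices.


Look up each word in the dictionary:
  'ran' -> 1
  'to' -> 0
  'his' -> 2
  'on' -> 5
  'his' -> 2

Encoded: [1, 0, 2, 5, 2]


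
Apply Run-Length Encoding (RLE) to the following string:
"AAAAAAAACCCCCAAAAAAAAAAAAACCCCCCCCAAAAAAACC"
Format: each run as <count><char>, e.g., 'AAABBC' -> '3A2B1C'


Scanning runs left to right:
  i=0: run of 'A' x 8 -> '8A'
  i=8: run of 'C' x 5 -> '5C'
  i=13: run of 'A' x 13 -> '13A'
  i=26: run of 'C' x 8 -> '8C'
  i=34: run of 'A' x 7 -> '7A'
  i=41: run of 'C' x 2 -> '2C'

RLE = 8A5C13A8C7A2C


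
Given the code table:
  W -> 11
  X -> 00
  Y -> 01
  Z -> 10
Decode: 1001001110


Decoding:
10 -> Z
01 -> Y
00 -> X
11 -> W
10 -> Z


Result: ZYXWZ


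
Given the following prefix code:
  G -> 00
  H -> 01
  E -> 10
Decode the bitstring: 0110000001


Decoding step by step:
Bits 01 -> H
Bits 10 -> E
Bits 00 -> G
Bits 00 -> G
Bits 01 -> H


Decoded message: HEGGH


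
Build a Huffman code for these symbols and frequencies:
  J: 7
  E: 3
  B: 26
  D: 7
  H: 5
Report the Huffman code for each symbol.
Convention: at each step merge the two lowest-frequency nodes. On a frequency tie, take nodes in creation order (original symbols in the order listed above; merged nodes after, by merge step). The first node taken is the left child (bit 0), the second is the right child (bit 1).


Huffman tree construction:
Step 1: Merge E(3) + H(5) = 8
Step 2: Merge J(7) + D(7) = 14
Step 3: Merge (E+H)(8) + (J+D)(14) = 22
Step 4: Merge ((E+H)+(J+D))(22) + B(26) = 48
Read each symbol's code off the tree from the root (left child = 0, right child = 1).

Codes:
  J: 010 (length 3)
  E: 000 (length 3)
  B: 1 (length 1)
  D: 011 (length 3)
  H: 001 (length 3)
Average code length: 92/48 = 1.9167 bits/symbol


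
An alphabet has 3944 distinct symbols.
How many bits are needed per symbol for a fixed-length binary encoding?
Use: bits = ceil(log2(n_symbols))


log2(3944) = 11.9454
Bracket: 2^11 = 2048 < 3944 <= 2^12 = 4096
So ceil(log2(3944)) = 12

bits = ceil(log2(3944)) = ceil(11.9454) = 12 bits


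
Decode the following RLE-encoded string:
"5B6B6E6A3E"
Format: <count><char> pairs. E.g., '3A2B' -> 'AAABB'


Expanding each <count><char> pair:
  5B -> 'BBBBB'
  6B -> 'BBBBBB'
  6E -> 'EEEEEE'
  6A -> 'AAAAAA'
  3E -> 'EEE'

Decoded = BBBBBBBBBBBEEEEEEAAAAAAEEE


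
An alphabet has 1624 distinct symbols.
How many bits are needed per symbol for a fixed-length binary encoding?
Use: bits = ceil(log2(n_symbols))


log2(1624) = 10.6653
Bracket: 2^10 = 1024 < 1624 <= 2^11 = 2048
So ceil(log2(1624)) = 11

bits = ceil(log2(1624)) = ceil(10.6653) = 11 bits


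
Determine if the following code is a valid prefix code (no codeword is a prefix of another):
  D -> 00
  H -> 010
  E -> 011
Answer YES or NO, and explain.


Checking each pair (does one codeword prefix another?):
  D='00' vs H='010': no prefix
  D='00' vs E='011': no prefix
  H='010' vs D='00': no prefix
  H='010' vs E='011': no prefix
  E='011' vs D='00': no prefix
  E='011' vs H='010': no prefix
No violation found over all pairs.

YES -- this is a valid prefix code. No codeword is a prefix of any other codeword.


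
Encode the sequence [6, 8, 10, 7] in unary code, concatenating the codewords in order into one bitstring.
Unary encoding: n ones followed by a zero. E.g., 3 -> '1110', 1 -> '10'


Encode each number as n ones followed by a terminating 0:
  6 -> 1111110 (7 bits)
  8 -> 111111110 (9 bits)
  10 -> 11111111110 (11 bits)
  7 -> 11111110 (8 bits)
Total length = 7 + 9 + 11 + 8 = 35 bits.

Unary([6, 8, 10, 7]) = 11111101111111101111111111011111110 (35 bits)


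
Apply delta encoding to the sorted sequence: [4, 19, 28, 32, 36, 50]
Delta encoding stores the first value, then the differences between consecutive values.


First value: 4
Deltas:
  19 - 4 = 15
  28 - 19 = 9
  32 - 28 = 4
  36 - 32 = 4
  50 - 36 = 14


Delta encoded: [4, 15, 9, 4, 4, 14]


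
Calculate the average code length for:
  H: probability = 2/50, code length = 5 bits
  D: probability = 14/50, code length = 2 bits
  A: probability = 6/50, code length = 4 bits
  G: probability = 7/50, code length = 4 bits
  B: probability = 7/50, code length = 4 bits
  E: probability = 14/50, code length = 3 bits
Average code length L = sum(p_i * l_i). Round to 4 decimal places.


Weighted contributions p_i * l_i:
  H: (2/50) * 5 = 10/50
  D: (14/50) * 2 = 28/50
  A: (6/50) * 4 = 24/50
  G: (7/50) * 4 = 28/50
  B: (7/50) * 4 = 28/50
  E: (14/50) * 3 = 42/50
Sum = (10 + 28 + 24 + 28 + 28 + 42)/50 = 160/50

L = 160/50 = 3.2000 bits/symbol


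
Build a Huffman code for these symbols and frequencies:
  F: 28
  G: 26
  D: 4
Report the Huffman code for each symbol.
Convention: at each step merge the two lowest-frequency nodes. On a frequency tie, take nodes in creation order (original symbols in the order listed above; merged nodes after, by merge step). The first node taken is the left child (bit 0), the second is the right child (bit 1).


Huffman tree construction:
Step 1: Merge D(4) + G(26) = 30
Step 2: Merge F(28) + (D+G)(30) = 58
Read each symbol's code off the tree from the root (left child = 0, right child = 1).

Codes:
  F: 0 (length 1)
  G: 11 (length 2)
  D: 10 (length 2)
Average code length: 88/58 = 1.5172 bits/symbol


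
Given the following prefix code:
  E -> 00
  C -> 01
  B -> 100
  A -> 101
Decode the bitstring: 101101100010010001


Decoding step by step:
Bits 101 -> A
Bits 101 -> A
Bits 100 -> B
Bits 01 -> C
Bits 00 -> E
Bits 100 -> B
Bits 01 -> C


Decoded message: AABCEBC


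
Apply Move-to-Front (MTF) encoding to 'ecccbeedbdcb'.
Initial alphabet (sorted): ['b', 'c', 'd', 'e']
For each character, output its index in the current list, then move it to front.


MTF encoding:
'e': index 3 in ['b', 'c', 'd', 'e'] -> ['e', 'b', 'c', 'd']
'c': index 2 in ['e', 'b', 'c', 'd'] -> ['c', 'e', 'b', 'd']
'c': index 0 in ['c', 'e', 'b', 'd'] -> ['c', 'e', 'b', 'd']
'c': index 0 in ['c', 'e', 'b', 'd'] -> ['c', 'e', 'b', 'd']
'b': index 2 in ['c', 'e', 'b', 'd'] -> ['b', 'c', 'e', 'd']
'e': index 2 in ['b', 'c', 'e', 'd'] -> ['e', 'b', 'c', 'd']
'e': index 0 in ['e', 'b', 'c', 'd'] -> ['e', 'b', 'c', 'd']
'd': index 3 in ['e', 'b', 'c', 'd'] -> ['d', 'e', 'b', 'c']
'b': index 2 in ['d', 'e', 'b', 'c'] -> ['b', 'd', 'e', 'c']
'd': index 1 in ['b', 'd', 'e', 'c'] -> ['d', 'b', 'e', 'c']
'c': index 3 in ['d', 'b', 'e', 'c'] -> ['c', 'd', 'b', 'e']
'b': index 2 in ['c', 'd', 'b', 'e'] -> ['b', 'c', 'd', 'e']


Output: [3, 2, 0, 0, 2, 2, 0, 3, 2, 1, 3, 2]


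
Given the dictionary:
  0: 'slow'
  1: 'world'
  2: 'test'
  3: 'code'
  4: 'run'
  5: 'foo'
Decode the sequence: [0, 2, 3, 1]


Look up each index in the dictionary:
  0 -> 'slow'
  2 -> 'test'
  3 -> 'code'
  1 -> 'world'

Decoded: "slow test code world"


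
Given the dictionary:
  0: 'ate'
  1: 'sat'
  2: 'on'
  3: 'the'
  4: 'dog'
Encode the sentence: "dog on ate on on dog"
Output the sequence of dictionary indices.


Look up each word in the dictionary:
  'dog' -> 4
  'on' -> 2
  'ate' -> 0
  'on' -> 2
  'on' -> 2
  'dog' -> 4

Encoded: [4, 2, 0, 2, 2, 4]


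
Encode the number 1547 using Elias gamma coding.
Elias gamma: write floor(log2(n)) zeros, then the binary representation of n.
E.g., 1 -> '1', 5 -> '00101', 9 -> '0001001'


num_bits = floor(log2(1547)) + 1 = 11
leading_zeros = num_bits - 1 = 10
binary(1547) = 11000001011

Elias gamma(1547) = '0000000000' + '11000001011' = 000000000011000001011 (21 bits)


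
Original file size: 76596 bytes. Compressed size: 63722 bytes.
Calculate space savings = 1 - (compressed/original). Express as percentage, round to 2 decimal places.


ratio = compressed/original = 63722/76596 = 0.831923
savings = 1 - ratio = 1 - 0.831923 = 0.168077
as a percentage: 0.168077 * 100 = 16.81%

Space savings = 1 - 63722/76596 = 16.81%


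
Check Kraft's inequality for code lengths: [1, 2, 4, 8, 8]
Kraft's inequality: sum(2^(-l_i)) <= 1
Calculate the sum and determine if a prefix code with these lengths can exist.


Sum = 2^(-1) + 2^(-2) + 2^(-4) + 2^(-8) + 2^(-8)
    = 0.5 + 0.25 + 0.0625 + 0.00390625 + 0.00390625
    = 210/256 = 0.8203125
Since 0.8203125 <= 1, Kraft's inequality IS satisfied.
A prefix code with these lengths CAN exist.

Kraft sum = 0.8203125. Satisfied.


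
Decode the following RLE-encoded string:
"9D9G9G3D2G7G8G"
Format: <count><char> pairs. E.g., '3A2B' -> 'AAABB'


Expanding each <count><char> pair:
  9D -> 'DDDDDDDDD'
  9G -> 'GGGGGGGGG'
  9G -> 'GGGGGGGGG'
  3D -> 'DDD'
  2G -> 'GG'
  7G -> 'GGGGGGG'
  8G -> 'GGGGGGGG'

Decoded = DDDDDDDDDGGGGGGGGGGGGGGGGGGDDDGGGGGGGGGGGGGGGGG


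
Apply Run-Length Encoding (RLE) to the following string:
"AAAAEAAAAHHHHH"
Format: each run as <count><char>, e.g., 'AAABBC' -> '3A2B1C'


Scanning runs left to right:
  i=0: run of 'A' x 4 -> '4A'
  i=4: run of 'E' x 1 -> '1E'
  i=5: run of 'A' x 4 -> '4A'
  i=9: run of 'H' x 5 -> '5H'

RLE = 4A1E4A5H


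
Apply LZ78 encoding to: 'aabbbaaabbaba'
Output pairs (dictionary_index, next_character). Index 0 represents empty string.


LZ78 encoding steps:
Dictionary: {0: ''}
Step 1: w='' (idx 0), next='a' -> output (0, 'a'), add 'a' as idx 1
Step 2: w='a' (idx 1), next='b' -> output (1, 'b'), add 'ab' as idx 2
Step 3: w='' (idx 0), next='b' -> output (0, 'b'), add 'b' as idx 3
Step 4: w='b' (idx 3), next='a' -> output (3, 'a'), add 'ba' as idx 4
Step 5: w='a' (idx 1), next='a' -> output (1, 'a'), add 'aa' as idx 5
Step 6: w='b' (idx 3), next='b' -> output (3, 'b'), add 'bb' as idx 6
Step 7: w='ab' (idx 2), next='a' -> output (2, 'a'), add 'aba' as idx 7


Encoded: [(0, 'a'), (1, 'b'), (0, 'b'), (3, 'a'), (1, 'a'), (3, 'b'), (2, 'a')]


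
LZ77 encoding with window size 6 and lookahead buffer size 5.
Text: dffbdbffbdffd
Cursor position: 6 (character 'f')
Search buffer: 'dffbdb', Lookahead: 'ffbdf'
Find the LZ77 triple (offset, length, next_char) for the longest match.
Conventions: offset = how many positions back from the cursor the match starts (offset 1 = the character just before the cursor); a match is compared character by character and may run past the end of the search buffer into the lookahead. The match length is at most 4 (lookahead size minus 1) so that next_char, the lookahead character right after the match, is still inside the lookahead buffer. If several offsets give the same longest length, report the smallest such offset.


Try each offset into the search buffer:
  offset=1 (pos 5, char 'b'): match length 0
  offset=2 (pos 4, char 'd'): match length 0
  offset=3 (pos 3, char 'b'): match length 0
  offset=4 (pos 2, char 'f'): match length 1
  offset=5 (pos 1, char 'f'): match length 4
  offset=6 (pos 0, char 'd'): match length 0
Longest match has length 4 at offset 5.
next_char = character at position 6 + 4 = 10 -> 'f'

Best match: offset=5, length=4 (matching 'ffbd' starting at position 1)
LZ77 triple: (5, 4, 'f')


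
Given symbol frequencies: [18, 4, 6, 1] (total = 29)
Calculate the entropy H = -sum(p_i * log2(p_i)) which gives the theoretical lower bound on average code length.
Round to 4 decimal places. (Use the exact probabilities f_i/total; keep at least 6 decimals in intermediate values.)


Per-symbol terms -p_i * log2(p_i) with p_i = f_i/29:
  p = 18/29 = 0.620690: log2(p) = -0.688056, -p*log2(p) = 0.427069
  p = 4/29 = 0.137931: log2(p) = -2.857981, -p*log2(p) = 0.394204
  p = 6/29 = 0.206897: log2(p) = -2.273018, -p*log2(p) = 0.470280
  p = 1/29 = 0.034483: log2(p) = -4.857981, -p*log2(p) = 0.167517
H = 0.427069 + 0.394204 + 0.470280 + 0.167517 = 1.459070

H = 1.4591 bits/symbol


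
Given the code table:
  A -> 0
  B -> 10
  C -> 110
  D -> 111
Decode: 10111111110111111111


Decoding:
10 -> B
111 -> D
111 -> D
110 -> C
111 -> D
111 -> D
111 -> D


Result: BDDCDDD


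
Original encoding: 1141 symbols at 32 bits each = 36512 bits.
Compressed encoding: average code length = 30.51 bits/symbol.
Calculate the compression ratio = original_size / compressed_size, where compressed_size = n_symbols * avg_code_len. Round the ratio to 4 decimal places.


original_size = n_symbols * orig_bits = 1141 * 32 = 36512 bits
compressed_size = n_symbols * avg_code_len = 1141 * 30.51 = 34811.91 bits
ratio = original_size / compressed_size = 36512 / 34811.91 = 1.0488

Compression ratio = 1.0488


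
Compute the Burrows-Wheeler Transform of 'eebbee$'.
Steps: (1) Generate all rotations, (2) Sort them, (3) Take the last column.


Rotations (sorted):
  0: $eebbee -> last char: e
  1: bbee$ee -> last char: e
  2: bee$eeb -> last char: b
  3: e$eebbe -> last char: e
  4: ebbee$e -> last char: e
  5: ee$eebb -> last char: b
  6: eebbee$ -> last char: $


BWT = eebeeb$


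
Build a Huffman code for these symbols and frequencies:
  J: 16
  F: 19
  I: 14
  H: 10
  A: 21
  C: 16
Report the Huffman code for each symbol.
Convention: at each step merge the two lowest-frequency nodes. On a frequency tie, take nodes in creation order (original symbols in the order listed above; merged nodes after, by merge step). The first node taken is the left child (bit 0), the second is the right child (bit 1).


Huffman tree construction:
Step 1: Merge H(10) + I(14) = 24
Step 2: Merge J(16) + C(16) = 32
Step 3: Merge F(19) + A(21) = 40
Step 4: Merge (H+I)(24) + (J+C)(32) = 56
Step 5: Merge (F+A)(40) + ((H+I)+(J+C))(56) = 96
Read each symbol's code off the tree from the root (left child = 0, right child = 1).

Codes:
  J: 110 (length 3)
  F: 00 (length 2)
  I: 101 (length 3)
  H: 100 (length 3)
  A: 01 (length 2)
  C: 111 (length 3)
Average code length: 248/96 = 2.5833 bits/symbol


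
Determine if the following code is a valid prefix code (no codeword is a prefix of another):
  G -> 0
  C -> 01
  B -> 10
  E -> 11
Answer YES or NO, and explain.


Checking each pair (does one codeword prefix another?):
  G='0' vs C='01': prefix -- VIOLATION

NO -- this is NOT a valid prefix code. G (0) is a prefix of C (01).


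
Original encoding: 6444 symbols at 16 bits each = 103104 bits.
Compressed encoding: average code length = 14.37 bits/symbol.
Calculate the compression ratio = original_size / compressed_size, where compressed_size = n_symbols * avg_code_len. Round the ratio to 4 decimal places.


original_size = n_symbols * orig_bits = 6444 * 16 = 103104 bits
compressed_size = n_symbols * avg_code_len = 6444 * 14.37 = 92600.28 bits
ratio = original_size / compressed_size = 103104 / 92600.28 = 1.1134

Compression ratio = 1.1134


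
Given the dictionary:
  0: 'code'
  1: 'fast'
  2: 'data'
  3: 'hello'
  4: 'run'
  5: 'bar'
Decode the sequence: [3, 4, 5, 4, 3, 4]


Look up each index in the dictionary:
  3 -> 'hello'
  4 -> 'run'
  5 -> 'bar'
  4 -> 'run'
  3 -> 'hello'
  4 -> 'run'

Decoded: "hello run bar run hello run"


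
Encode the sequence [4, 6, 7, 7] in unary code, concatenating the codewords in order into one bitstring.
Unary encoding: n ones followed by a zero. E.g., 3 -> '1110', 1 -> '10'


Encode each number as n ones followed by a terminating 0:
  4 -> 11110 (5 bits)
  6 -> 1111110 (7 bits)
  7 -> 11111110 (8 bits)
  7 -> 11111110 (8 bits)
Total length = 5 + 7 + 8 + 8 = 28 bits.

Unary([4, 6, 7, 7]) = 1111011111101111111011111110 (28 bits)


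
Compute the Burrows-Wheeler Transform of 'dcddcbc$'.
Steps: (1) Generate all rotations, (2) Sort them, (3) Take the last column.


Rotations (sorted):
  0: $dcddcbc -> last char: c
  1: bc$dcddc -> last char: c
  2: c$dcddcb -> last char: b
  3: cbc$dcdd -> last char: d
  4: cddcbc$d -> last char: d
  5: dcbc$dcd -> last char: d
  6: dcddcbc$ -> last char: $
  7: ddcbc$dc -> last char: c


BWT = ccbddd$c


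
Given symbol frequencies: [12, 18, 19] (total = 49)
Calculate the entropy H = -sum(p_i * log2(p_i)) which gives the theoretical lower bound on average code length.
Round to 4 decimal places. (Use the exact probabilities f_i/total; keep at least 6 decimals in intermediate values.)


Per-symbol terms -p_i * log2(p_i) with p_i = f_i/49:
  p = 12/49 = 0.244898: log2(p) = -2.029747, -p*log2(p) = 0.497081
  p = 18/49 = 0.367347: log2(p) = -1.444785, -p*log2(p) = 0.530737
  p = 19/49 = 0.387755: log2(p) = -1.366782, -p*log2(p) = 0.529977
H = 0.497081 + 0.530737 + 0.529977 = 1.557795

H = 1.5578 bits/symbol
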